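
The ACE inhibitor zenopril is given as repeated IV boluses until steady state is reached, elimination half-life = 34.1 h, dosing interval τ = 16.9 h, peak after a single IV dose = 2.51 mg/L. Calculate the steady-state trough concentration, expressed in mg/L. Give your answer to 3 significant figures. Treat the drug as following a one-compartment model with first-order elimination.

k = ln2 / t½ = 0.693147 / 34.1 = 0.02033 h⁻¹
e^(−kτ) = e^(−0.02033 × 16.9) = 0.7092
Accumulation ratio R = 1 / (1 − e^(−kτ)) = 1 / (1 − 0.7092) = 3.439
Steady-state trough = C₀ × R × e^(−kτ) = 2.51 × 3.439 × 0.7092 = 6.122 mg/L

6.12 mg/L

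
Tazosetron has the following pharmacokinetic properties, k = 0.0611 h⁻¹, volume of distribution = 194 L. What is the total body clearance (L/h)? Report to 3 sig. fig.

11.9 L/h

CL = k × Vd = 0.0611 × 194 = 11.85 L/h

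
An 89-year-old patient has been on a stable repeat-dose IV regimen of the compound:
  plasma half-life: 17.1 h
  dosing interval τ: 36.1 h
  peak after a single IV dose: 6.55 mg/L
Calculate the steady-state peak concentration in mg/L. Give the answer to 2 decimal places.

8.52 mg/L

k = ln2 / t½ = 0.693147 / 17.1 = 0.04053 h⁻¹
e^(−kτ) = e^(−0.04053 × 36.1) = 0.2315
Accumulation ratio R = 1 / (1 − e^(−kτ)) = 1 / (1 − 0.2315) = 1.301
Steady-state peak = C₀ × R = 6.55 × 1.301 = 8.522 mg/L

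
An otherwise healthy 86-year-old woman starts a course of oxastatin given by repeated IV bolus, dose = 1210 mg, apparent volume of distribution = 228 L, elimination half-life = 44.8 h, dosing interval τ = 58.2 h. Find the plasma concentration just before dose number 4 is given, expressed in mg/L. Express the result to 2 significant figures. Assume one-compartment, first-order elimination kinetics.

C₀ per dose = Dose / Vd = 1210 / 228 = 5.307 mg/L
k = ln2 / t½ = 0.693147 / 44.8 = 0.01547 h⁻¹
Fraction remaining after one interval: r = e^(−kτ) = e^(−0.01547 × 58.2) = 0.4064
Before dose 4, 3 doses have been given (aged 1τ, 2τ, 3τ).
C_trough = C₀ × (r + r² + … + r^3) = C₀ × r(1−r^3)/(1−r)
        = 5.307 × 0.4064 × (1 − 0.06712) / (1 − 0.4064) = 3.389 mg/L

3.4 mg/L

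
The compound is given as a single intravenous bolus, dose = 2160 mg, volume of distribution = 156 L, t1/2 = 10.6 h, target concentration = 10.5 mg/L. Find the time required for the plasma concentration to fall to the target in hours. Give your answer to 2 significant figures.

4.2 h

C₀ = Dose / Vd = 2160 / 156 = 13.85 mg/L
k = ln2 / t½ = 0.693147 / 10.6 = 0.06539 h⁻¹
t = ln(C₀ / C) / k = ln(13.85 / 10.5) / 0.06539
  = ln(1.319) / 0.06539 = 0.2769 / 0.06539 = 4.235 h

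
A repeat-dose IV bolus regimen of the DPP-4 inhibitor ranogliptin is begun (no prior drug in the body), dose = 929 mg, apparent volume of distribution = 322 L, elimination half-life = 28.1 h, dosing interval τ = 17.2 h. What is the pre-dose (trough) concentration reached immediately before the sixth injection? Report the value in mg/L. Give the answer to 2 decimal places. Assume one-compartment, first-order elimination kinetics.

4.80 mg/L

C₀ per dose = Dose / Vd = 929 / 322 = 2.885 mg/L
k = ln2 / t½ = 0.693147 / 28.1 = 0.02467 h⁻¹
Fraction remaining after one interval: r = e^(−kτ) = e^(−0.02467 × 17.2) = 0.6542
Before dose 6, 5 doses have been given (aged 1τ, 2τ, 3τ, 4τ, 5τ).
C_trough = C₀ × (r + r² + … + r^5) = C₀ × r(1−r^5)/(1−r)
        = 2.885 × 0.6542 × (1 − 0.1198) / (1 − 0.6542) = 4.804 mg/L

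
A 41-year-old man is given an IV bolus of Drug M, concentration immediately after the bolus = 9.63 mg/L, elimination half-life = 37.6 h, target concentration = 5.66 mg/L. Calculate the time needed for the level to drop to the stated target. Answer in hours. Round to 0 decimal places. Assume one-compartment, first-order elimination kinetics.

29 h

k = ln2 / t½ = 0.693147 / 37.6 = 0.01843 h⁻¹
t = ln(C₀ / C) / k = ln(9.630 / 5.66) / 0.01843
  = ln(1.701) / 0.01843 = 0.5312 / 0.01843 = 28.82 h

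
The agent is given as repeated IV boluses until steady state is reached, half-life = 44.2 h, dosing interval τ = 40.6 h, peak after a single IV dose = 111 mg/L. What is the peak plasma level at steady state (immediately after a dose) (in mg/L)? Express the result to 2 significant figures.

k = ln2 / t½ = 0.693147 / 44.2 = 0.01568 h⁻¹
e^(−kτ) = e^(−0.01568 × 40.6) = 0.5291
Accumulation ratio R = 1 / (1 − e^(−kτ)) = 1 / (1 − 0.5291) = 2.124
Steady-state peak = C₀ × R = 111 × 2.124 = 235.8 mg/L

240 mg/L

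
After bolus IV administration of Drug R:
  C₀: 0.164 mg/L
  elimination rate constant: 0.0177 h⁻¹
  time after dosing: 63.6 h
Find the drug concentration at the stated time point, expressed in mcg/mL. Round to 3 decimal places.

C = C₀ · e^(−k·t) = 0.1640 × e^(−0.01770 × 63.6)
  = 0.1640 × 0.3244 = 0.05320 mg/L
(0.05320 mg/L = 0.05320 mcg/mL)

0.053 mcg/mL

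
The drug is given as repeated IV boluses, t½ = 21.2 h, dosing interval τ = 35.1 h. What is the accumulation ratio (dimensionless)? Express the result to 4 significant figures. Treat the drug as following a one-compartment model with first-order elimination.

1.465

k = ln2 / t½ = 0.693147 / 21.2 = 0.03270 h⁻¹
e^(−kτ) = e^(−0.03270 × 35.1) = 0.3173
Accumulation ratio R = 1 / (1 − e^(−kτ)) = 1 / (1 − 0.3173) = 1.465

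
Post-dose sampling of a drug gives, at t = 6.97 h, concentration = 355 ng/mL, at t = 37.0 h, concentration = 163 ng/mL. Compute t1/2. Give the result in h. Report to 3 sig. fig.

k = ln(C₁/C₂) / (t₂ − t₁) = ln(355/163) / (37.0 − 6.97)
  = 0.7784 / 30.03 = 0.02592 h⁻¹
t½ = ln2 / k = 0.693147 / 0.02592 = 26.74 h

26.7 h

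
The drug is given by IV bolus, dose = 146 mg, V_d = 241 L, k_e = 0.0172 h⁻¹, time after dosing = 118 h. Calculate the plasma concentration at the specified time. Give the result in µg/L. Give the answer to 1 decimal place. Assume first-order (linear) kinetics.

79.6 µg/L

C₀ = Dose / Vd = 146.0 / 241 = 0.6058 mg/L
C = C₀ · e^(−k·t) = 0.6058 × e^(−0.01720 × 118)
  = 0.6058 × 0.1314 = 0.07960 mg/L
Convert: 0.07960 mg/L × 1000 = 79.60 µg/L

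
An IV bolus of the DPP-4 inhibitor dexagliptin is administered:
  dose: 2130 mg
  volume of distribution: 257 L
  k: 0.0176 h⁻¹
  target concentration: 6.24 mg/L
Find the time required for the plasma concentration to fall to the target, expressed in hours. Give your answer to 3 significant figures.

C₀ = Dose / Vd = 2130 / 257 = 8.288 mg/L
t = ln(C₀ / C) / k = ln(8.288 / 6.24) / 0.01760
  = ln(1.328) / 0.01760 = 0.2837 / 0.01760 = 16.12 h

16.1 h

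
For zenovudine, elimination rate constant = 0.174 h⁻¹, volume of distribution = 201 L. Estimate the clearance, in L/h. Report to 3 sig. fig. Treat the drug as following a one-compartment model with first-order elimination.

35.0 L/h

CL = k × Vd = 0.174 × 201 = 34.97 L/h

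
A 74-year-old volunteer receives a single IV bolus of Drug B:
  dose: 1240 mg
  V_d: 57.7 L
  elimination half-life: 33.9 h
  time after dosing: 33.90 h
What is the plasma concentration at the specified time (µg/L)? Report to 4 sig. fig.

10750 µg/L

C₀ = Dose / Vd = 1240 / 57.7 = 21.49 mg/L
k = ln2 / t½ = 0.693147 / 33.9 = 0.02045 h⁻¹
t / t½ = 33.90 / 33.9 = 1 half-lives
C = C₀ × (1/2)^1 = 21.49 × 0.5000 = 10.75 mg/L
Convert: 10.75 mg/L × 1000 = 10750 µg/L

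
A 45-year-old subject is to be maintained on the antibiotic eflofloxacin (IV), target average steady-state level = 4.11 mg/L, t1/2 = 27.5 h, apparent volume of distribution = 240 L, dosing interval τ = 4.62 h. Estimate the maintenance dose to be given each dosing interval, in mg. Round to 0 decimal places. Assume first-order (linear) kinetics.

115 mg

k = ln2 / t½ = 0.693147 / 27.5 = 0.02521 h⁻¹
CL = k × Vd = 0.02521 × 240 = 6.050 L/h
At steady state, Dose/τ = Css × CL.
Dose = Css × CL × τ = 4.11 × 6.050 × 4.62 = 114.9 mg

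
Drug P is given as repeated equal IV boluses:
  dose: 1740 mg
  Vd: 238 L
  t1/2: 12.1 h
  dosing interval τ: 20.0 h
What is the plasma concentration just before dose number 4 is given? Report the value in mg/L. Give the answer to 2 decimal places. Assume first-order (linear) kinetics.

3.30 mg/L

C₀ per dose = Dose / Vd = 1740 / 238 = 7.311 mg/L
k = ln2 / t½ = 0.693147 / 12.1 = 0.05728 h⁻¹
Fraction remaining after one interval: r = e^(−kτ) = e^(−0.05728 × 20.0) = 0.3180
Before dose 4, 3 doses have been given (aged 1τ, 2τ, 3τ).
C_trough = C₀ × (r + r² + … + r^3) = C₀ × r(1−r^3)/(1−r)
        = 7.311 × 0.3180 × (1 − 0.03216) / (1 − 0.3180) = 3.299 mg/L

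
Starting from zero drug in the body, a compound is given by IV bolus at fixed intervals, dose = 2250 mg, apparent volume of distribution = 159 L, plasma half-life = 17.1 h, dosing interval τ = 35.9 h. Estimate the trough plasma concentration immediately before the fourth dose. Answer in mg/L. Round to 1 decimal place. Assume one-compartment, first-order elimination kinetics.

4.3 mg/L

C₀ per dose = Dose / Vd = 2250 / 159 = 14.15 mg/L
k = ln2 / t½ = 0.693147 / 17.1 = 0.04053 h⁻¹
Fraction remaining after one interval: r = e^(−kτ) = e^(−0.04053 × 35.9) = 0.2334
Before dose 4, 3 doses have been given (aged 1τ, 2τ, 3τ).
C_trough = C₀ × (r + r² + … + r^3) = C₀ × r(1−r^3)/(1−r)
        = 14.15 × 0.2334 × (1 − 0.01271) / (1 − 0.2334) = 4.253 mg/L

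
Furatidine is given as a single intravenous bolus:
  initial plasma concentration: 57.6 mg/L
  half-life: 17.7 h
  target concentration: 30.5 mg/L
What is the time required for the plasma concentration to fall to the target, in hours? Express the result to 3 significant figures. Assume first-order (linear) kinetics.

16.2 h

k = ln2 / t½ = 0.693147 / 17.7 = 0.03916 h⁻¹
t = ln(C₀ / C) / k = ln(57.60 / 30.5) / 0.03916
  = ln(1.889) / 0.03916 = 0.6360 / 0.03916 = 16.24 h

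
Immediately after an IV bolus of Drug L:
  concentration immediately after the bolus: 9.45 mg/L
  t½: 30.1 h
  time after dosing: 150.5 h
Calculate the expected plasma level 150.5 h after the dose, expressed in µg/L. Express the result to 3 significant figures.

k = ln2 / t½ = 0.693147 / 30.1 = 0.02303 h⁻¹
t / t½ = 150.5 / 30.1 = 5 half-lives
C = C₀ × (1/2)^5 = 9.450 × 0.03125 = 0.2953 mg/L
Convert: 0.2953 mg/L × 1000 = 295.3 µg/L

295 µg/L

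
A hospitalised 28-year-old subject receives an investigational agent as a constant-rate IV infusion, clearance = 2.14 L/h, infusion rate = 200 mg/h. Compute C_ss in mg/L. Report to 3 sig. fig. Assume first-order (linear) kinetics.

93.5 mg/L

At steady state Css = R₀ / CL = 200 / 2.140 = 93.46 mg/L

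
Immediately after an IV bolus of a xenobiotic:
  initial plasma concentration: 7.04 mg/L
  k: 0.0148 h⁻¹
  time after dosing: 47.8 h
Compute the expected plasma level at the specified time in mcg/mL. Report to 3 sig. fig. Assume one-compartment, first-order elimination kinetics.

C = C₀ · e^(−k·t) = 7.040 × e^(−0.01480 × 47.8)
  = 7.040 × 0.4929 = 3.470 mg/L
(3.470 mg/L = 3.470 mcg/mL)

3.47 mcg/mL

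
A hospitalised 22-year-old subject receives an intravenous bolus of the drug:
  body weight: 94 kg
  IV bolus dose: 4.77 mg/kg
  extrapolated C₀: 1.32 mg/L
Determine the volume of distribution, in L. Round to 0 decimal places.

Dose = 4.77 × 94 = 448.4 mg
Vd = Dose / C₀ = 448.4 / 1.32 = 339.7 L

340 L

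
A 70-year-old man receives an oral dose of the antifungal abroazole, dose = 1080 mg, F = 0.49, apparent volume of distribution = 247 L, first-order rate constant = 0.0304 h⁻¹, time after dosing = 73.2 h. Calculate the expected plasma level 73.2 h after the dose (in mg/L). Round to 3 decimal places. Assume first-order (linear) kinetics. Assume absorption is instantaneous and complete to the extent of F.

0.231 mg/L

Amount reaching circulation = F × Dose = 0.49 × 1080 = 529.2 mg
C₀ = F·Dose / Vd = 529.2 / 247 = 2.143 mg/L
C = C₀ · e^(−k·t) = 2.143 × e^(−0.03040 × 73.2)
  = 2.143 × 0.1080 = 0.2314 mg/L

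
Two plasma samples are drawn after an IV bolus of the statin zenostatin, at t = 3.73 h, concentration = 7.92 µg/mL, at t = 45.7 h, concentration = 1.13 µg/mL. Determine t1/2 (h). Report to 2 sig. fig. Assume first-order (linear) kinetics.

15 h

k = ln(C₁/C₂) / (t₂ − t₁) = ln(7.92/1.13) / (45.7 − 3.73)
  = 1.947 / 41.97 = 0.04639 h⁻¹
t½ = ln2 / k = 0.693147 / 0.04639 = 14.94 h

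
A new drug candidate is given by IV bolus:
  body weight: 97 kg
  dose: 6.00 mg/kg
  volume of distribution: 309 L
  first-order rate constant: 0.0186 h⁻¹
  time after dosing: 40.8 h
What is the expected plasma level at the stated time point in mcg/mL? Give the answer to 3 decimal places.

Total dose = 6.00 × 97 = 582.0 mg
C₀ = Dose / Vd = 582.0 / 309 = 1.883 mg/L
C = C₀ · e^(−k·t) = 1.883 × e^(−0.01860 × 40.8)
  = 1.883 × 0.4682 = 0.8816 mg/L
(0.8816 mg/L = 0.8816 mcg/mL)

0.882 mcg/mL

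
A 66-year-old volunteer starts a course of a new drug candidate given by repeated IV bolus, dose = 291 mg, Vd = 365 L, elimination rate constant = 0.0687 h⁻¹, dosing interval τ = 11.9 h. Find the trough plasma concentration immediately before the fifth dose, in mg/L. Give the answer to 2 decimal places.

C₀ per dose = Dose / Vd = 291 / 365 = 0.7973 mg/L
Fraction remaining after one interval: r = e^(−kτ) = e^(−0.06870 × 11.9) = 0.4415
Before dose 5, 4 doses have been given (aged 1τ, 2τ, 3τ, 4τ).
C_trough = C₀ × (r + r² + … + r^4) = C₀ × r(1−r^4)/(1−r)
        = 0.7973 × 0.4415 × (1 − 0.03799) / (1 − 0.4415) = 0.6063 mg/L

0.61 mg/L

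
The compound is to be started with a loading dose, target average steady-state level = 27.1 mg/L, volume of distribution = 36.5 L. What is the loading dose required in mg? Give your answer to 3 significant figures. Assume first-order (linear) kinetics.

989 mg

LD = Css × Vd = 27.1 × 36.5 = 989.2 mg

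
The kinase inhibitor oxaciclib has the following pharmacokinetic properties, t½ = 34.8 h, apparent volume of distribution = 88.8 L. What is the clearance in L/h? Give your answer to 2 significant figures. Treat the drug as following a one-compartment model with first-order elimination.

1.8 L/h

k = ln2 / t½ = 0.693147 / 34.8 = 0.01992 h⁻¹
CL = k × Vd = 0.01992 × 88.8 = 1.769 L/h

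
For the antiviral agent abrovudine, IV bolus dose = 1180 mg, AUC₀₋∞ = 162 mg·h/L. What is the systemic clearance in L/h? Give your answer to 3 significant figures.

CL = Dose / AUC = 1180 / 162 = 7.284 L/h

7.28 L/h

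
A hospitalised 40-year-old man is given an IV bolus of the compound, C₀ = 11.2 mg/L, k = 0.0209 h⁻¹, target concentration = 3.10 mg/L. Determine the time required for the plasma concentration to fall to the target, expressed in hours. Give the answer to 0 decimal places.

t = ln(C₀ / C) / k = ln(11.20 / 3.10) / 0.02090
  = ln(3.613) / 0.02090 = 1.285 / 0.02090 = 61.48 h

61 h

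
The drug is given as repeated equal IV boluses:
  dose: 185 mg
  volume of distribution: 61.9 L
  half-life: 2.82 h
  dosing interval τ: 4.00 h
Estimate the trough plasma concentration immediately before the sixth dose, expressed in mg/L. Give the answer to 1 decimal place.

1.8 mg/L

C₀ per dose = Dose / Vd = 185 / 61.9 = 2.989 mg/L
k = ln2 / t½ = 0.693147 / 2.82 = 0.2458 h⁻¹
Fraction remaining after one interval: r = e^(−kτ) = e^(−0.2458 × 4.00) = 0.3741
Before dose 6, 5 doses have been given (aged 1τ, 2τ, 3τ, 4τ, 5τ).
C_trough = C₀ × (r + r² + … + r^5) = C₀ × r(1−r^5)/(1−r)
        = 2.989 × 0.3741 × (1 − 0.007327) / (1 − 0.3741) = 1.773 mg/L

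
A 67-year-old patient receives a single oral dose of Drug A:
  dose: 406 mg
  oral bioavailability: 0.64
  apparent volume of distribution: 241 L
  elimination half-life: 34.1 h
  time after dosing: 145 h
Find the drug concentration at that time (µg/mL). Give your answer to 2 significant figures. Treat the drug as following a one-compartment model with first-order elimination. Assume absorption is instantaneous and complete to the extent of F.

Amount reaching circulation = F × Dose = 0.64 × 406.0 = 259.8 mg
C₀ = F·Dose / Vd = 259.8 / 241 = 1.078 mg/L
k = ln2 / t½ = 0.693147 / 34.1 = 0.02033 h⁻¹
C = C₀ · e^(−k·t) = 1.078 × e^(−0.02033 × 145)
  = 1.078 × 0.05245 = 0.05654 mg/L
(0.05654 mg/L = 0.05654 µg/mL)

0.057 µg/mL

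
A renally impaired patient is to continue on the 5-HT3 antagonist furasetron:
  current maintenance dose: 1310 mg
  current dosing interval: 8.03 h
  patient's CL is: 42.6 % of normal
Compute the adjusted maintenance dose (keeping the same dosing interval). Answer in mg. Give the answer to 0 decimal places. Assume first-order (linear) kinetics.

To keep the same average steady-state level, dosing rate must scale with clearance.
CL ratio = 42.6 / 100 = 0.4260
New dose (same interval) = 1310 × 0.4260 = 558.1 mg

558 mg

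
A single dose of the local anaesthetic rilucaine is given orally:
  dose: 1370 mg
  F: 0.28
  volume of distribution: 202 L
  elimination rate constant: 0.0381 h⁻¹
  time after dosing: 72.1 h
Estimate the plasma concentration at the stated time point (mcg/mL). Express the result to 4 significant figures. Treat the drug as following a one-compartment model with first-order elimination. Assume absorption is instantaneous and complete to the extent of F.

Amount reaching circulation = F × Dose = 0.28 × 1370 = 383.6 mg
C₀ = F·Dose / Vd = 383.6 / 202 = 1.899 mg/L
C = C₀ · e^(−k·t) = 1.899 × e^(−0.03810 × 72.1)
  = 1.899 × 0.06412 = 0.1218 mg/L
(0.1218 mg/L = 0.1218 mcg/mL)

0.1218 mcg/mL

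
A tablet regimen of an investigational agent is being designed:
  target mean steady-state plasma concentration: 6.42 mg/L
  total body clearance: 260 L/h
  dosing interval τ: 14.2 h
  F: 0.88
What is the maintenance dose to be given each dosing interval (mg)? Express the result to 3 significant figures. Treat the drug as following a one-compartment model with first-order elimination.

At steady state, F × (Dose/τ) = Css × CL.
Dose = Css × CL × τ / F = 6.42 × 260.0 × 14.2 / 0.88 = 26930 mg

26900 mg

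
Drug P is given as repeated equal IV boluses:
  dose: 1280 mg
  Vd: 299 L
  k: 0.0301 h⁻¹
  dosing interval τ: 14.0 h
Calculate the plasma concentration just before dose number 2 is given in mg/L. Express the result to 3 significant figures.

C₀ per dose = Dose / Vd = 1280 / 299 = 4.281 mg/L
Fraction remaining after one interval: r = e^(−kτ) = e^(−0.03010 × 14.0) = 0.6561
Before dose 2, 1 dose has been given (aged 1τ).
C_trough = C₀ × r = 4.281 × 0.6561 = 2.809 mg/L

2.81 mg/L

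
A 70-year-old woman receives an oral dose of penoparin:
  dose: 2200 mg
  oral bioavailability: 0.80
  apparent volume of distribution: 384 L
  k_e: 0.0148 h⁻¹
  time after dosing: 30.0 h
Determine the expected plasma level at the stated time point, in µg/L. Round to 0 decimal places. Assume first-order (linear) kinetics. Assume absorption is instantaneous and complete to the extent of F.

Amount reaching circulation = F × Dose = 0.80 × 2200 = 1760 mg
C₀ = F·Dose / Vd = 1760 / 384 = 4.583 mg/L
C = C₀ · e^(−k·t) = 4.583 × e^(−0.01480 × 30.0)
  = 4.583 × 0.6415 = 2.940 mg/L
Convert: 2.940 mg/L × 1000 = 2940 µg/L

2940 µg/L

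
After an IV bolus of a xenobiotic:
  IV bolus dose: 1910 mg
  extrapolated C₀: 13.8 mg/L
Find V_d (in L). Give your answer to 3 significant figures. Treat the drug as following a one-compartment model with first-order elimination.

Vd = Dose / C₀ = 1910 / 13.8 = 138.4 L

138 L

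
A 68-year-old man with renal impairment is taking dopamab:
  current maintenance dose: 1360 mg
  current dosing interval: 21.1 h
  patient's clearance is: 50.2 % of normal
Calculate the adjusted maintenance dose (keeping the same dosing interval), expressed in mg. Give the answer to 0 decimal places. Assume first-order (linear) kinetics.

To keep the same average steady-state level, dosing rate must scale with clearance.
CL ratio = 50.2 / 100 = 0.5020
New dose (same interval) = 1360 × 0.5020 = 682.7 mg

683 mg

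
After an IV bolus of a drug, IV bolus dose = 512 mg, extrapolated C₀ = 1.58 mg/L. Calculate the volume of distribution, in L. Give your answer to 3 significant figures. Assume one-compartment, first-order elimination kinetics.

Vd = Dose / C₀ = 512.0 / 1.58 = 324.1 L

324 L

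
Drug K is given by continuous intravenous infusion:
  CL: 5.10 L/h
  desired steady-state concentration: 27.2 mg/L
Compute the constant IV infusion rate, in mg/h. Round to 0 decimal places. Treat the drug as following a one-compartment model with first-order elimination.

At steady state, infusion rate R₀ = Css × CL = 27.2 × 5.100 = 138.7 mg/h

139 mg/h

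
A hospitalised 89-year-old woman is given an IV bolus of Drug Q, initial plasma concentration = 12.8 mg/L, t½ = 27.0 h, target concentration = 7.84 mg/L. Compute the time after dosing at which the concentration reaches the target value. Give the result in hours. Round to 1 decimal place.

k = ln2 / t½ = 0.693147 / 27.0 = 0.02567 h⁻¹
t = ln(C₀ / C) / k = ln(12.80 / 7.84) / 0.02567
  = ln(1.633) / 0.02567 = 0.4904 / 0.02567 = 19.10 h

19.1 h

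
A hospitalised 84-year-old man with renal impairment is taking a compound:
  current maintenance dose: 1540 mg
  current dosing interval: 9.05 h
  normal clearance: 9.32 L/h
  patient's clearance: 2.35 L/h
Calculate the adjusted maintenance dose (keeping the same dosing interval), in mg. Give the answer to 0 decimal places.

To keep the same average steady-state level, dosing rate must scale with clearance.
CL ratio = 2.35 / 9.32 = 0.2521
New dose (same interval) = 1540 × 0.2521 = 388.2 mg

388 mg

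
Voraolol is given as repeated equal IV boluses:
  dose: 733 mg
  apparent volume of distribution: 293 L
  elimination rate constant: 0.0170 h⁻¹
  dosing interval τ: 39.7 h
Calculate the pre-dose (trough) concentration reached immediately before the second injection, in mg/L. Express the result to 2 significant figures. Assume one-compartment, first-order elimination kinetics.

C₀ per dose = Dose / Vd = 733 / 293 = 2.502 mg/L
Fraction remaining after one interval: r = e^(−kτ) = e^(−0.01700 × 39.7) = 0.5092
Before dose 2, 1 dose has been given (aged 1τ).
C_trough = C₀ × r = 2.502 × 0.5092 = 1.274 mg/L

1.3 mg/L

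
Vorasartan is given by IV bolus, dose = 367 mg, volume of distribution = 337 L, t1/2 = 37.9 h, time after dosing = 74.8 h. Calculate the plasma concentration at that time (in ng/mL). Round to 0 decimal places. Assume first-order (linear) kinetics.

277 ng/mL

C₀ = Dose / Vd = 367.0 / 337 = 1.089 mg/L
k = ln2 / t½ = 0.693147 / 37.9 = 0.01829 h⁻¹
C = C₀ · e^(−k·t) = 1.089 × e^(−0.01829 × 74.8)
  = 1.089 × 0.2546 = 0.2773 mg/L
Convert: 0.2773 mg/L × 1000 = 277.3 ng/mL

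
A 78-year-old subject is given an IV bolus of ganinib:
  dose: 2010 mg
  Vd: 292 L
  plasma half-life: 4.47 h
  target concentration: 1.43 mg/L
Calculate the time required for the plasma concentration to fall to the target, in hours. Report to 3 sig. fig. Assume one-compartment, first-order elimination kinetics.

10.1 h

C₀ = Dose / Vd = 2010 / 292 = 6.884 mg/L
k = ln2 / t½ = 0.693147 / 4.47 = 0.1551 h⁻¹
t = ln(C₀ / C) / k = ln(6.884 / 1.43) / 0.1551
  = ln(4.814) / 0.1551 = 1.572 / 0.1551 = 10.14 h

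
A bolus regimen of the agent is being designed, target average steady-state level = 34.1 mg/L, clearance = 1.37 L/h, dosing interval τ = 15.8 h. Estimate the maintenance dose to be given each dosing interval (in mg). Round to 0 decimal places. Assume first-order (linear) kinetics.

At steady state, Dose/τ = Css × CL.
Dose = Css × CL × τ = 34.1 × 1.370 × 15.8 = 738.1 mg

738 mg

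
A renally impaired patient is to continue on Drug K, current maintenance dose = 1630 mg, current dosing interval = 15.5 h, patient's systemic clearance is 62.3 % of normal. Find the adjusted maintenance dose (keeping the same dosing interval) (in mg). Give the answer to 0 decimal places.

1015 mg

To keep the same average steady-state level, dosing rate must scale with clearance.
CL ratio = 62.3 / 100 = 0.6230
New dose (same interval) = 1630 × 0.6230 = 1015 mg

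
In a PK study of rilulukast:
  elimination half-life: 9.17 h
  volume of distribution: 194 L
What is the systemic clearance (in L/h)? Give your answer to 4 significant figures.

14.66 L/h

k = ln2 / t½ = 0.693147 / 9.17 = 0.07559 h⁻¹
CL = k × Vd = 0.07559 × 194 = 14.66 L/h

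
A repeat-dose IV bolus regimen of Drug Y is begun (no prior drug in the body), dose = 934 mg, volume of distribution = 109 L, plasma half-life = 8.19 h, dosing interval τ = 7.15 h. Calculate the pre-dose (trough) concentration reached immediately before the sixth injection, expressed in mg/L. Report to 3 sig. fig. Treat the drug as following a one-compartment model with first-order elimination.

9.81 mg/L

C₀ per dose = Dose / Vd = 934 / 109 = 8.569 mg/L
k = ln2 / t½ = 0.693147 / 8.19 = 0.08463 h⁻¹
Fraction remaining after one interval: r = e^(−kτ) = e^(−0.08463 × 7.15) = 0.5460
Before dose 6, 5 doses have been given (aged 1τ, 2τ, 3τ, 4τ, 5τ).
C_trough = C₀ × (r + r² + … + r^5) = C₀ × r(1−r^5)/(1−r)
        = 8.569 × 0.5460 × (1 − 0.04852) / (1 − 0.5460) = 9.805 mg/L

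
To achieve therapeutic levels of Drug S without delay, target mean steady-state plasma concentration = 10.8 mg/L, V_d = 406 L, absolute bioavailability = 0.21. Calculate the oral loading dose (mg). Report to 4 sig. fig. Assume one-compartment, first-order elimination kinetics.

20880 mg

LD = Css × Vd / F = 10.8 × 406 / 0.21 = 20880 mg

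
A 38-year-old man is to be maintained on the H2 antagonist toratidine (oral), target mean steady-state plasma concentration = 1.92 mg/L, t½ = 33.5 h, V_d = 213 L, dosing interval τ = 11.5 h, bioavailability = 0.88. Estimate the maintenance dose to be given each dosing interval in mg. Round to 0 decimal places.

111 mg

k = ln2 / t½ = 0.693147 / 33.5 = 0.02069 h⁻¹
CL = k × Vd = 0.02069 × 213 = 4.407 L/h
At steady state, F × (Dose/τ) = Css × CL.
Dose = Css × CL × τ / F = 1.92 × 4.407 × 11.5 / 0.88 = 110.6 mg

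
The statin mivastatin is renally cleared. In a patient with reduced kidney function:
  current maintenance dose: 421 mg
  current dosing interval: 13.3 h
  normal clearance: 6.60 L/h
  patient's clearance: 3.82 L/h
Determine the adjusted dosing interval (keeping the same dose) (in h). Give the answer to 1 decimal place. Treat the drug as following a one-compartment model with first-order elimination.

To keep the same average steady-state level, dosing rate must scale with clearance.
CL ratio = 3.82 / 6.60 = 0.5788
New interval (same dose) = 13.3 / 0.5788 = 22.98 h

23.0 h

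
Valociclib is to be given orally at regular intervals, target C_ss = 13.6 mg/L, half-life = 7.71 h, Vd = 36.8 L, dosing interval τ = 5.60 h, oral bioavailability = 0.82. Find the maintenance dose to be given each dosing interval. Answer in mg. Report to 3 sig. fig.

k = ln2 / t½ = 0.693147 / 7.71 = 0.08990 h⁻¹
CL = k × Vd = 0.08990 × 36.8 = 3.308 L/h
At steady state, F × (Dose/τ) = Css × CL.
Dose = Css × CL × τ / F = 13.6 × 3.308 × 5.60 / 0.82 = 307.2 mg

307 mg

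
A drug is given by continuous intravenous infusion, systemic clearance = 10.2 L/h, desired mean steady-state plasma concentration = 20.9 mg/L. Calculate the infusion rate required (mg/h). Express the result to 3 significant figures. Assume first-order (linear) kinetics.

At steady state, infusion rate R₀ = Css × CL = 20.9 × 10.20 = 213.2 mg/h

213 mg/h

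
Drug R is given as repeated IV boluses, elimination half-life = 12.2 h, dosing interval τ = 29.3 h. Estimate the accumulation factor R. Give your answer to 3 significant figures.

1.23

k = ln2 / t½ = 0.693147 / 12.2 = 0.05682 h⁻¹
e^(−kτ) = e^(−0.05682 × 29.3) = 0.1892
Accumulation ratio R = 1 / (1 − e^(−kτ)) = 1 / (1 − 0.1892) = 1.233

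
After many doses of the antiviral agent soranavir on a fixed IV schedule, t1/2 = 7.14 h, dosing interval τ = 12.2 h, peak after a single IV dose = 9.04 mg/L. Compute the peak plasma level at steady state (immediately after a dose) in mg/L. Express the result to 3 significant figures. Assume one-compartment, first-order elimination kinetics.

k = ln2 / t½ = 0.693147 / 7.14 = 0.09708 h⁻¹
e^(−kτ) = e^(−0.09708 × 12.2) = 0.3059
Accumulation ratio R = 1 / (1 − e^(−kτ)) = 1 / (1 − 0.3059) = 1.441
Steady-state peak = C₀ × R = 9.04 × 1.441 = 13.03 mg/L

13.0 mg/L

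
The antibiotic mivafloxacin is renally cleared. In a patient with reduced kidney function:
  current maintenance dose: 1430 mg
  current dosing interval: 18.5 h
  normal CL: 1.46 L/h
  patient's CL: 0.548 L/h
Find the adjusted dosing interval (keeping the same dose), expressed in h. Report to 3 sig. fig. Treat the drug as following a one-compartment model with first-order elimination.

49.3 h

To keep the same average steady-state level, dosing rate must scale with clearance.
CL ratio = 0.548 / 1.46 = 0.3753
New interval (same dose) = 18.5 / 0.3753 = 49.29 h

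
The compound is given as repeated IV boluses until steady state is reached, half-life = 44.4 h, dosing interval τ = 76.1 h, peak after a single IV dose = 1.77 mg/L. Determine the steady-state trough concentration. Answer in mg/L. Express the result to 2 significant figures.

k = ln2 / t½ = 0.693147 / 44.4 = 0.01561 h⁻¹
e^(−kτ) = e^(−0.01561 × 76.1) = 0.3049
Accumulation ratio R = 1 / (1 − e^(−kτ)) = 1 / (1 − 0.3049) = 1.439
Steady-state trough = C₀ × R × e^(−kτ) = 1.77 × 1.439 × 0.3049 = 0.7766 mg/L

0.78 mg/L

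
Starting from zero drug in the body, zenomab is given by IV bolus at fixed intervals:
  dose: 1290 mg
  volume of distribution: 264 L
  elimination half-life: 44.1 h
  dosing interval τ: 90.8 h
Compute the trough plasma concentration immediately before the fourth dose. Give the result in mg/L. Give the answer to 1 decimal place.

C₀ per dose = Dose / Vd = 1290 / 264 = 4.886 mg/L
k = ln2 / t½ = 0.693147 / 44.1 = 0.01572 h⁻¹
Fraction remaining after one interval: r = e^(−kτ) = e^(−0.01572 × 90.8) = 0.2399
Before dose 4, 3 doses have been given (aged 1τ, 2τ, 3τ).
C_trough = C₀ × (r + r² + … + r^3) = C₀ × r(1−r^3)/(1−r)
        = 4.886 × 0.2399 × (1 − 0.01381) / (1 − 0.2399) = 1.521 mg/L

1.5 mg/L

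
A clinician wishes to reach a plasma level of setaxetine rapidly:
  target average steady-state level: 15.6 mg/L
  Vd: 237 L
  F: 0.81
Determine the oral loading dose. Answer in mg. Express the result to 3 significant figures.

4560 mg

LD = Css × Vd / F = 15.6 × 237 / 0.81 = 4564 mg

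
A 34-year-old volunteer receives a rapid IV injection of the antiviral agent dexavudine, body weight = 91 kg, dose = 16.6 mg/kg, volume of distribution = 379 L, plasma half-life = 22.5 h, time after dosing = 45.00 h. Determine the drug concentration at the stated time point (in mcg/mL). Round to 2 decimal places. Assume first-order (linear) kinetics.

1.00 mcg/mL

Total dose = 16.6 × 91 = 1511 mg
C₀ = Dose / Vd = 1511 / 379 = 3.987 mg/L
k = ln2 / t½ = 0.693147 / 22.5 = 0.03081 h⁻¹
t / t½ = 45.00 / 22.5 = 2 half-lives
C = C₀ × (1/2)^2 = 3.987 × 0.2500 = 0.9968 mg/L
(0.9968 mg/L = 0.9968 mcg/mL)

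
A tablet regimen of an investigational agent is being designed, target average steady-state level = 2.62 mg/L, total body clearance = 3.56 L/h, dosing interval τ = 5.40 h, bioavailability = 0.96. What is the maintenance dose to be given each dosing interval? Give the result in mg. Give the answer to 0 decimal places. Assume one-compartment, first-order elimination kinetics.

At steady state, F × (Dose/τ) = Css × CL.
Dose = Css × CL × τ / F = 2.62 × 3.560 × 5.40 / 0.96 = 52.47 mg

52 mg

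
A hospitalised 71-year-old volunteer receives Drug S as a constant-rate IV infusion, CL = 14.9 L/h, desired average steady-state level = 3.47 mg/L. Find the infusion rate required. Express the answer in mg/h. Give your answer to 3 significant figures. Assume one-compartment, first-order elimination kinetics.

At steady state, infusion rate R₀ = Css × CL = 3.47 × 14.90 = 51.70 mg/h

51.7 mg/h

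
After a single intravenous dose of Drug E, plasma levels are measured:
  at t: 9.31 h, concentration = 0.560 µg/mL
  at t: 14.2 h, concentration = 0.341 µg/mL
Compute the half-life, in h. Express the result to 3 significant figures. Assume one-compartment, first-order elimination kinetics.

6.83 h

k = ln(C₁/C₂) / (t₂ − t₁) = ln(0.560/0.341) / (14.2 − 9.31)
  = 0.4961 / 4.890 = 0.1015 h⁻¹
t½ = ln2 / k = 0.693147 / 0.1015 = 6.829 h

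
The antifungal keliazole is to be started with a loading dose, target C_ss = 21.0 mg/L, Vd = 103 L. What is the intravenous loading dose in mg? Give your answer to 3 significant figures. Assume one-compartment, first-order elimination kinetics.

LD = Css × Vd = 21.0 × 103 = 2163 mg

2160 mg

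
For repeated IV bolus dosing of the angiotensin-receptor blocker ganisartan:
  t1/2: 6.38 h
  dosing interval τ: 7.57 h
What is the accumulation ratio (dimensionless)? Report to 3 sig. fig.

1.78

k = ln2 / t½ = 0.693147 / 6.38 = 0.1086 h⁻¹
e^(−kτ) = e^(−0.1086 × 7.57) = 0.4395
Accumulation ratio R = 1 / (1 − e^(−kτ)) = 1 / (1 − 0.4395) = 1.784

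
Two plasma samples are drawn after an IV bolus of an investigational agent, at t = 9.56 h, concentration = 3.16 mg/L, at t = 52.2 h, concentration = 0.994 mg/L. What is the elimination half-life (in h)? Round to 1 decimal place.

25.6 h

k = ln(C₁/C₂) / (t₂ − t₁) = ln(3.16/0.994) / (52.2 − 9.56)
  = 1.157 / 42.64 = 0.02713 h⁻¹
t½ = ln2 / k = 0.693147 / 0.02713 = 25.55 h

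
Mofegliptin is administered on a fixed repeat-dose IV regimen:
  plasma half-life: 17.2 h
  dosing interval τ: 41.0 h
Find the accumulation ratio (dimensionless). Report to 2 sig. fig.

1.2

k = ln2 / t½ = 0.693147 / 17.2 = 0.04030 h⁻¹
e^(−kτ) = e^(−0.04030 × 41.0) = 0.1916
Accumulation ratio R = 1 / (1 − e^(−kτ)) = 1 / (1 − 0.1916) = 1.237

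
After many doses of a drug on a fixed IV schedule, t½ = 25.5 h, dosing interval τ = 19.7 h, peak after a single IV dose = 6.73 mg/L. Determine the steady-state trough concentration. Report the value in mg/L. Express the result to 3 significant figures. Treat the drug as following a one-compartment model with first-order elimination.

9.50 mg/L

k = ln2 / t½ = 0.693147 / 25.5 = 0.02718 h⁻¹
e^(−kτ) = e^(−0.02718 × 19.7) = 0.5854
Accumulation ratio R = 1 / (1 − e^(−kτ)) = 1 / (1 − 0.5854) = 2.412
Steady-state trough = C₀ × R × e^(−kτ) = 6.73 × 2.412 × 0.5854 = 9.503 mg/L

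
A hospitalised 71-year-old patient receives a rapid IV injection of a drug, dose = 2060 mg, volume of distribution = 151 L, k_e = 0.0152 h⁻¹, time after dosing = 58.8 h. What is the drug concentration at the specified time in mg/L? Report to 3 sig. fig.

5.58 mg/L

C₀ = Dose / Vd = 2060 / 151 = 13.64 mg/L
C = C₀ · e^(−k·t) = 13.64 × e^(−0.01520 × 58.8)
  = 13.64 × 0.4091 = 5.580 mg/L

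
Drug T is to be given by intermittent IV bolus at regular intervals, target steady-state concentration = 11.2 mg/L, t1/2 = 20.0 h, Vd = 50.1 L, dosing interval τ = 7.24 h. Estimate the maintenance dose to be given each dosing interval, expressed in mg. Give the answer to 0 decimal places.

k = ln2 / t½ = 0.693147 / 20.0 = 0.03466 h⁻¹
CL = k × Vd = 0.03466 × 50.1 = 1.736 L/h
At steady state, Dose/τ = Css × CL.
Dose = Css × CL × τ = 11.2 × 1.736 × 7.24 = 140.8 mg

141 mg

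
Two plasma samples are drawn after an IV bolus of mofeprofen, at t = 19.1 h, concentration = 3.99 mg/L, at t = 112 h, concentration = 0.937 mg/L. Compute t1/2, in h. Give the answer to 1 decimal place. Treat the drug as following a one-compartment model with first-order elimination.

k = ln(C₁/C₂) / (t₂ − t₁) = ln(3.99/0.937) / (112 − 19.1)
  = 1.449 / 92.90 = 0.01560 h⁻¹
t½ = ln2 / k = 0.693147 / 0.01560 = 44.43 h

44.4 h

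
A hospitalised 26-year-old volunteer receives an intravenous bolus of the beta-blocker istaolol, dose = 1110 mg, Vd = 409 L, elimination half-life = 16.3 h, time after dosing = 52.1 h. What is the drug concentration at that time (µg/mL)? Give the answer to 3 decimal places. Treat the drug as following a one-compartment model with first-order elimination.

C₀ = Dose / Vd = 1110 / 409 = 2.714 mg/L
k = ln2 / t½ = 0.693147 / 16.3 = 0.04252 h⁻¹
C = C₀ · e^(−k·t) = 2.714 × e^(−0.04252 × 52.1)
  = 2.714 × 0.1091 = 0.2961 mg/L
(0.2961 mg/L = 0.2961 µg/mL)

0.296 µg/mL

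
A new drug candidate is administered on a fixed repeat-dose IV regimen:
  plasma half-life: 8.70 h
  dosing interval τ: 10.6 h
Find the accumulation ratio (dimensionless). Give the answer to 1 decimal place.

k = ln2 / t½ = 0.693147 / 8.70 = 0.07967 h⁻¹
e^(−kτ) = e^(−0.07967 × 10.6) = 0.4298
Accumulation ratio R = 1 / (1 − e^(−kτ)) = 1 / (1 − 0.4298) = 1.754

1.8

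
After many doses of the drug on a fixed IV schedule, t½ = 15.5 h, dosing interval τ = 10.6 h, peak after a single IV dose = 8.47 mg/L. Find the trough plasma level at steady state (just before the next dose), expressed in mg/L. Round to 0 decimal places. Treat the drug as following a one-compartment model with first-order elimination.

14 mg/L

k = ln2 / t½ = 0.693147 / 15.5 = 0.04472 h⁻¹
e^(−kτ) = e^(−0.04472 × 10.6) = 0.6225
Accumulation ratio R = 1 / (1 − e^(−kτ)) = 1 / (1 − 0.6225) = 2.649
Steady-state trough = C₀ × R × e^(−kτ) = 8.47 × 2.649 × 0.6225 = 13.97 mg/L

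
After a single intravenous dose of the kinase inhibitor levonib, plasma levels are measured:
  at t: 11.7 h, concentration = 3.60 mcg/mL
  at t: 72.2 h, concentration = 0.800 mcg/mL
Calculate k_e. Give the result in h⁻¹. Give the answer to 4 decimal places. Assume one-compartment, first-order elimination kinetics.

0.0249 h⁻¹

k = ln(C₁/C₂) / (t₂ − t₁) = ln(3.60/0.800) / (72.2 − 11.7)
  = 1.504 / 60.50 = 0.02486 h⁻¹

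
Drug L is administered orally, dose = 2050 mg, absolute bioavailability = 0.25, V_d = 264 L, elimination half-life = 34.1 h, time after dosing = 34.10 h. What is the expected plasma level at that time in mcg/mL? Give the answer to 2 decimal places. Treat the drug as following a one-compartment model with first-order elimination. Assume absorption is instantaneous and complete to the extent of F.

Amount reaching circulation = F × Dose = 0.25 × 2050 = 512.5 mg
C₀ = F·Dose / Vd = 512.5 / 264 = 1.941 mg/L
k = ln2 / t½ = 0.693147 / 34.1 = 0.02033 h⁻¹
t / t½ = 34.10 / 34.1 = 1 half-lives
C = C₀ × (1/2)^1 = 1.941 × 0.5000 = 0.9705 mg/L
(0.9705 mg/L = 0.9705 mcg/mL)

0.97 mcg/mL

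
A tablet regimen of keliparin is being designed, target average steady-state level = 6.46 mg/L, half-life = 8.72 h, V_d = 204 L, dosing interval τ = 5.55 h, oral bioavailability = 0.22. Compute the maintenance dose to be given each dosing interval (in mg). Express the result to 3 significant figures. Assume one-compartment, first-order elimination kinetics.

2640 mg

k = ln2 / t½ = 0.693147 / 8.72 = 0.07949 h⁻¹
CL = k × Vd = 0.07949 × 204 = 16.22 L/h
At steady state, F × (Dose/τ) = Css × CL.
Dose = Css × CL × τ / F = 6.46 × 16.22 × 5.55 / 0.22 = 2643 mg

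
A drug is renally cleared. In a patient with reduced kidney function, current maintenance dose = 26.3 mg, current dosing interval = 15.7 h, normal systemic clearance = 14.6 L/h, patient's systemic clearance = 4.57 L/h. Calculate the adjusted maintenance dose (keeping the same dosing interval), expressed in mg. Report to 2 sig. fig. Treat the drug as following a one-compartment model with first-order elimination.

To keep the same average steady-state level, dosing rate must scale with clearance.
CL ratio = 4.57 / 14.6 = 0.3130
New dose (same interval) = 26.3 × 0.3130 = 8.232 mg

8.2 mg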